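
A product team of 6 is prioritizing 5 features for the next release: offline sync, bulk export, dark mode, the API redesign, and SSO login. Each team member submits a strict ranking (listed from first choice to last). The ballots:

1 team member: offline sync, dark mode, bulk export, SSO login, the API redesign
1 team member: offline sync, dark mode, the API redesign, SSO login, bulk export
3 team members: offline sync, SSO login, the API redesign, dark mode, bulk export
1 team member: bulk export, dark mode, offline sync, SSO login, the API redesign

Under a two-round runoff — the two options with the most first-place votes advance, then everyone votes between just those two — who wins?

Round 1 first-place votes: offline sync 5, bulk export 1, dark mode 0, the API redesign 0, SSO login 0.
offline sync and bulk export advance.
Runoff: offline sync is preferred to bulk export by 5 voters; bulk export by 1.
offline sync wins the runoff.

offline sync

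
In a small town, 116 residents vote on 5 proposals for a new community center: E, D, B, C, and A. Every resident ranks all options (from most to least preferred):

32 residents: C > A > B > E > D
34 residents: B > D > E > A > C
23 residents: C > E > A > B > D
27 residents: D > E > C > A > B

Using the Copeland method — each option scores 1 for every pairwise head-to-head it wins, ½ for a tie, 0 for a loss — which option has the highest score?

E: beats C and A; loses to D and B → score 2.
D: beats E, C, and A; loses to B → score 3.
B: beats E and D; loses to C and A → score 2.
C: beats B and A; loses to E and D → score 2.
A: beats B; loses to E, D, and C → score 1.
D has the best pairwise record.

D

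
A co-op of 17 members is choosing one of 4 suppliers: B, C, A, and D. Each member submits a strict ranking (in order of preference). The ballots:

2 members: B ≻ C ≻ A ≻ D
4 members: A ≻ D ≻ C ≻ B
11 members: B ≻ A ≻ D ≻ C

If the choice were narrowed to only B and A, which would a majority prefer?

Voters preferring B to A: 13; preferring A to B: 4.
B wins the head-to-head.

B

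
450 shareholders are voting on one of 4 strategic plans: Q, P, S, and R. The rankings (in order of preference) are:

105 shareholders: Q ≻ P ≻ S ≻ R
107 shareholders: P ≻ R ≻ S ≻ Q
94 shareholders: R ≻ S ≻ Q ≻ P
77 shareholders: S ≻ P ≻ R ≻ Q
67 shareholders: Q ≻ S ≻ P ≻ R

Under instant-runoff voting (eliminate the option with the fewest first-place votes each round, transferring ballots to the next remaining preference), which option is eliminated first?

S

Round 1: Q 172, P 107, S 77, R 94. Eliminate S.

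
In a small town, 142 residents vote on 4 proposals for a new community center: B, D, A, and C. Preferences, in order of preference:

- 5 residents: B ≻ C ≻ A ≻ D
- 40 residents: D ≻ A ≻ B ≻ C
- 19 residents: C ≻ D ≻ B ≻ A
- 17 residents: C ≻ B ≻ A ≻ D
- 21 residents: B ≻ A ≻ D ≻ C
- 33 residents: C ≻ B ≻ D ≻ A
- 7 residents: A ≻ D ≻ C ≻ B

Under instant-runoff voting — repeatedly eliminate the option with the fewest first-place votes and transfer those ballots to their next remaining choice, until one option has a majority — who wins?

C

Round 1: B 26, D 40, A 7, C 69. Eliminate A.
Round 2: B 26, D 47, C 69. Eliminate B.
Round 3: D 68, C 74. C has a majority.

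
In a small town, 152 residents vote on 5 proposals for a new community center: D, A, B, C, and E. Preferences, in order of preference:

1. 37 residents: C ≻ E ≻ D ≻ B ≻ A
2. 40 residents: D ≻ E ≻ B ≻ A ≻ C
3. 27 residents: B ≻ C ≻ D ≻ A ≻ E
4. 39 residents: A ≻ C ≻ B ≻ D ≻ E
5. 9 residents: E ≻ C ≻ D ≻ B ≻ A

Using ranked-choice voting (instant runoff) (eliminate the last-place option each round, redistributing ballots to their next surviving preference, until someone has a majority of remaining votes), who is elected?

Round 1: D 40, A 39, B 27, C 37, E 9. Eliminate E.
Round 2: D 40, A 39, B 27, C 46. Eliminate B.
Round 3: D 40, A 39, C 73. Eliminate A.
Round 4: D 40, C 112. C has a majority.

C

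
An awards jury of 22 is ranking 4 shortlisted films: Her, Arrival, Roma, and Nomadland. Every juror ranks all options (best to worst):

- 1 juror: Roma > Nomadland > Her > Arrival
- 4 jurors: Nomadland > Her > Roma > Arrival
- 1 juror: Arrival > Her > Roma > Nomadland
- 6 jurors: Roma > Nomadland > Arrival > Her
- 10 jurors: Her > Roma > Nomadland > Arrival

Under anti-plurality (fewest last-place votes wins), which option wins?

Roma

Last-place votes: Her 6, Arrival 15, Roma 0, Nomadland 1.
Roma is ranked last by the fewest voters, so Roma wins.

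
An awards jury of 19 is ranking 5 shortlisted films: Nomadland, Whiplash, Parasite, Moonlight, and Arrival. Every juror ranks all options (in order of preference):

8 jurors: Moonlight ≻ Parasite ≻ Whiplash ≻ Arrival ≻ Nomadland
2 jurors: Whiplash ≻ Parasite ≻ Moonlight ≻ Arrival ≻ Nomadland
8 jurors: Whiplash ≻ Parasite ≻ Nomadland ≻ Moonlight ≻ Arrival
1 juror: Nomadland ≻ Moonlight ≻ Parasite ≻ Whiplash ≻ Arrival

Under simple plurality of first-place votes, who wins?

First-place votes: Nomadland 1, Whiplash 10, Parasite 0, Moonlight 8, Arrival 0.
Whiplash has the most first-place votes.

Whiplash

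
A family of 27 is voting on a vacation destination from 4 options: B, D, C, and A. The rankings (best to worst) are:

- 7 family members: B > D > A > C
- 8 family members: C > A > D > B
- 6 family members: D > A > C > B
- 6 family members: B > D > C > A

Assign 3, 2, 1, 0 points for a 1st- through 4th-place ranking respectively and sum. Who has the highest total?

B: 7·3 + 8·0 + 6·0 + 6·3 = 39
D: 7·2 + 8·1 + 6·3 + 6·2 = 52
C: 7·0 + 8·3 + 6·1 + 6·1 = 36
A: 7·1 + 8·2 + 6·2 + 6·0 = 35
D has the highest Borda score (52).

D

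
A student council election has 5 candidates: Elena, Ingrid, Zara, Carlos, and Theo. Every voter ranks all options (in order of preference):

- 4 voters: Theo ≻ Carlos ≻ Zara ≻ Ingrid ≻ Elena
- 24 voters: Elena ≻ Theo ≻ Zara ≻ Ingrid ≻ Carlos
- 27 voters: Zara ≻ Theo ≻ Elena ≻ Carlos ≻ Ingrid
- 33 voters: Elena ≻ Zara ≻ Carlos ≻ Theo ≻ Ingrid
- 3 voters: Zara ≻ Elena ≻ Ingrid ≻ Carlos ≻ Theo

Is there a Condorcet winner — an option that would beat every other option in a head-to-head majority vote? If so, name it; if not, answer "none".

Elena vs Ingrid: 87–4 for Elena.
Elena vs Zara: 57–34 for Elena.
Elena vs Carlos: 87–4 for Elena.
Elena vs Theo: 60–31 for Elena.
Elena beats every other option head-to-head.

Elena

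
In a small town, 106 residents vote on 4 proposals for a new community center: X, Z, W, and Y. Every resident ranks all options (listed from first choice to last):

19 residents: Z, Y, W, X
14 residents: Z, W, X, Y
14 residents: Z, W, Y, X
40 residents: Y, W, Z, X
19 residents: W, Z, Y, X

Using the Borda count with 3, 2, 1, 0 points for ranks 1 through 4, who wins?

X: 19·0 + 14·1 + 14·0 + 40·0 + 19·0 = 14
Z: 19·3 + 14·3 + 14·3 + 40·1 + 19·2 = 219
W: 19·1 + 14·2 + 14·2 + 40·2 + 19·3 = 212
Y: 19·2 + 14·0 + 14·1 + 40·3 + 19·1 = 191
Z has the highest Borda score (219).

Z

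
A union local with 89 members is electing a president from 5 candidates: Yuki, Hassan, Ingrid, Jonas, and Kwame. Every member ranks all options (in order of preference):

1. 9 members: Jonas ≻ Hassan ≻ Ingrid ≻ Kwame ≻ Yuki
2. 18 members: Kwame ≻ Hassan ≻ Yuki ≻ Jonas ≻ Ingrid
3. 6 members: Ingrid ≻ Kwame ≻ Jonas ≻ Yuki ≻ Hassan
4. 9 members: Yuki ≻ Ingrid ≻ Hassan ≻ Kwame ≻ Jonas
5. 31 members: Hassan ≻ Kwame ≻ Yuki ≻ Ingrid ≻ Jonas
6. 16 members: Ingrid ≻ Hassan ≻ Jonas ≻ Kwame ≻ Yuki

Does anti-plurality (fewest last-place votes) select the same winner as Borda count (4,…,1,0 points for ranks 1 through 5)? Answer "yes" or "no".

no

Anti-plurality — last-place votes: Yuki 25, Hassan 6, Ingrid 18, Jonas 40, Kwame 0. Winner: Kwame.
Borda — scores: Yuki 140, Hassan 271, Ingrid 164, Jonas 98, Kwame 217. Winner: Hassan.
The two methods disagree.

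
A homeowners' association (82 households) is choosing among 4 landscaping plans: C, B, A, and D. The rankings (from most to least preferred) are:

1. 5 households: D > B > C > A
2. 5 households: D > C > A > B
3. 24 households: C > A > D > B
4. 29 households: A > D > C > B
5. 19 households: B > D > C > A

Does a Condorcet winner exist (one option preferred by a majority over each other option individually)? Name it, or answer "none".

Checking pairwise contests:
D beats C 58–24.
C beats B 58–24.
C beats A 53–29.
A beats D 53–29.
Every option loses at least one head-to-head, so there is no Condorcet winner.

none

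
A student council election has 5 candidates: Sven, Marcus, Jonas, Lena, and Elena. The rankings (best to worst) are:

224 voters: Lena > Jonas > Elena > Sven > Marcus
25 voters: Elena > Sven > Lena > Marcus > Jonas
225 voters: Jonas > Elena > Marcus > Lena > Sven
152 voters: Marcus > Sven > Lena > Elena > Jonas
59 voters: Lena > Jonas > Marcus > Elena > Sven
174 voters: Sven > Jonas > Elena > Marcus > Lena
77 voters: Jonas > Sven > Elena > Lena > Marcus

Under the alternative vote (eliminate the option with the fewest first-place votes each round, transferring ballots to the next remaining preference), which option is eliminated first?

Elena

Round 1: Sven 174, Marcus 152, Jonas 302, Lena 283, Elena 25. Eliminate Elena.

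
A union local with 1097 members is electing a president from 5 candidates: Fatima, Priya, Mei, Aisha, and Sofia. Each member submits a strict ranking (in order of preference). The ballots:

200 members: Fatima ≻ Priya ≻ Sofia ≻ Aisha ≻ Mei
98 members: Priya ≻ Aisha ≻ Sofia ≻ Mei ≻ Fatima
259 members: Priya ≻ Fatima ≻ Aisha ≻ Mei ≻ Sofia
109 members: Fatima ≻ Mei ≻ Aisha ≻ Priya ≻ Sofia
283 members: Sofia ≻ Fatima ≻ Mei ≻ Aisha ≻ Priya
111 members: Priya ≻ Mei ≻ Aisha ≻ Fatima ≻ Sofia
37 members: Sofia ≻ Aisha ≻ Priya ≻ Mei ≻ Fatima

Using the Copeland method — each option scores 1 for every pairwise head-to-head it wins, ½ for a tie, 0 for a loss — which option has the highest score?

Fatima

Fatima: beats Priya, Mei, Aisha, and Sofia → score 4.
Priya: beats Mei, Aisha, and Sofia; loses to Fatima → score 3.
Mei: loses to Fatima, Priya, Aisha, and Sofia → score 0.
Aisha: beats Mei and Sofia; loses to Fatima and Priya → score 2.
Sofia: beats Mei; loses to Fatima, Priya, and Aisha → score 1.
Fatima has the best pairwise record.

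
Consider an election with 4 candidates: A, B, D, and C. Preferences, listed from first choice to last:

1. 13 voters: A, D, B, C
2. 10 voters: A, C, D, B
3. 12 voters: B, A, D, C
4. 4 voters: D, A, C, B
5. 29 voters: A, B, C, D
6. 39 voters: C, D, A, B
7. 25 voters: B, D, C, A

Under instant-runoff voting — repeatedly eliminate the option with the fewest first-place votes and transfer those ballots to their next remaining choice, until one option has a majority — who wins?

A

Round 1: A 52, B 37, D 4, C 39. Eliminate D.
Round 2: A 56, B 37, C 39. Eliminate B.
Round 3: A 68, C 64. A has a majority.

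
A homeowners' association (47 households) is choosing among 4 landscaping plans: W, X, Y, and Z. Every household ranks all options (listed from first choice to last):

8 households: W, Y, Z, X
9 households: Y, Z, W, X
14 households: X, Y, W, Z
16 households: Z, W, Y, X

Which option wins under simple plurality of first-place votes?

First-place votes: W 8, X 14, Y 9, Z 16.
Z has the most first-place votes.

Z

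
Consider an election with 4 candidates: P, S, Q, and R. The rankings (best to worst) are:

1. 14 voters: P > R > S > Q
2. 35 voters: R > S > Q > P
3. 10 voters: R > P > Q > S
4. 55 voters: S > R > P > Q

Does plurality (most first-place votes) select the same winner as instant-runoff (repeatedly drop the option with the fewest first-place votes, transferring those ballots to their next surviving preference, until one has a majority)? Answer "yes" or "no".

no

Plurality — first-place votes: P 14, S 55, Q 0, R 45. Winner: S.
Instant-runoff — R1 P 14, S 55, Q 0, R 45 (Q out); R2 P 14, S 55, R 45 (P out); R3 S 55, R 59 (R winner). Winner: R.
The two methods disagree.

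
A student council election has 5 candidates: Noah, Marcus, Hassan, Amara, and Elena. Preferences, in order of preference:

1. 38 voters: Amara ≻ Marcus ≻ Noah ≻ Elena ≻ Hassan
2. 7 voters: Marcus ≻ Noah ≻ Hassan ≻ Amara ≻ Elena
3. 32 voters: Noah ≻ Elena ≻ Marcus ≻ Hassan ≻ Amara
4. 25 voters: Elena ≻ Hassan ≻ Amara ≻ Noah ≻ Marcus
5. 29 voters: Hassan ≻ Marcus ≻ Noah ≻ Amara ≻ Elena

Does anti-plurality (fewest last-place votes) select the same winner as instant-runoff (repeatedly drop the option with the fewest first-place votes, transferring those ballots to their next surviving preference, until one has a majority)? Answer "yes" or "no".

Anti-plurality — last-place votes: Noah 0, Marcus 25, Hassan 38, Amara 32, Elena 36. Winner: Noah.
Instant-runoff — R1 Noah 32, Marcus 7, Hassan 29, Amara 38, Elena 25 (Marcus out); R2 Noah 39, Hassan 29, Amara 38, Elena 25 (Elena out); R3 Noah 39, Hassan 54, Amara 38 (Amara out); R4 Noah 77, Hassan 54 (Noah winner). Winner: Noah.
The two methods agree.

yes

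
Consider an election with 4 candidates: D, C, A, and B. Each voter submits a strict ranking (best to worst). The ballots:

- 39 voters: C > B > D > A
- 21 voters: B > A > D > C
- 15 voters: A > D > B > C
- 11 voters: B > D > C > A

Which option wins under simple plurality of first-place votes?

C

First-place votes: D 0, C 39, A 15, B 32.
C has the most first-place votes.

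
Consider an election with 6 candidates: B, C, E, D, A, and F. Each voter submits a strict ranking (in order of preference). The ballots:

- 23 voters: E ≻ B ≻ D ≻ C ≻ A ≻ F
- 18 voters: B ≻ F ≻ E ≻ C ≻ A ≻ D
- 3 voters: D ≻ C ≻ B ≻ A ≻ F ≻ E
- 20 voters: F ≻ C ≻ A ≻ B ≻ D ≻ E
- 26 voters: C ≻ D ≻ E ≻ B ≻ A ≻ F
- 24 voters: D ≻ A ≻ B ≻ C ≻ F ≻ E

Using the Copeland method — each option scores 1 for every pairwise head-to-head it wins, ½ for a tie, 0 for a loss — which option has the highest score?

B: beats C, E, D, A, and F → score 5.
C: beats E, D, A, and F; loses to B → score 4.
E: beats A; loses to B, C, D, and F → score 1.
D: beats E, A, and F; loses to B and C → score 3.
A: beats F; loses to B, C, E, and D → score 1.
F: beats E; loses to B, C, D, and A → score 1.
B has the best pairwise record.

B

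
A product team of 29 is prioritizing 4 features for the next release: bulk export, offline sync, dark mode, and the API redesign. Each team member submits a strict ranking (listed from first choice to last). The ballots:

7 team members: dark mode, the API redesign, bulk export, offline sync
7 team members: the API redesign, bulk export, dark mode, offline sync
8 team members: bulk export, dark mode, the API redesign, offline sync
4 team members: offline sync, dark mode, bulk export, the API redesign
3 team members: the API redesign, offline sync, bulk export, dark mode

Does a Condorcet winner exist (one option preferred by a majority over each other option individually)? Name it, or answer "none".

Checking pairwise contests:
the API redesign beats bulk export 17–12.
bulk export beats offline sync 22–7.
bulk export beats dark mode 18–11.
dark mode beats the API redesign 19–10.
Every option loses at least one head-to-head, so there is no Condorcet winner.

none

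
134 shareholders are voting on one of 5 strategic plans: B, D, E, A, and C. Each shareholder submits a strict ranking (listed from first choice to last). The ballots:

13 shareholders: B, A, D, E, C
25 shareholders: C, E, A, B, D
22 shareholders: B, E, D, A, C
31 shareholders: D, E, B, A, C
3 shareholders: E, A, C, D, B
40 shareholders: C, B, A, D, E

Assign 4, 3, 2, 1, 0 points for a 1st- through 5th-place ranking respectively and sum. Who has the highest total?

B: 13·4 + 25·1 + 22·4 + 31·2 + 3·0 + 40·3 = 347
D: 13·2 + 25·0 + 22·2 + 31·4 + 3·1 + 40·1 = 237
E: 13·1 + 25·3 + 22·3 + 31·3 + 3·4 + 40·0 = 259
A: 13·3 + 25·2 + 22·1 + 31·1 + 3·3 + 40·2 = 231
C: 13·0 + 25·4 + 22·0 + 31·0 + 3·2 + 40·4 = 266
B has the highest Borda score (347).

B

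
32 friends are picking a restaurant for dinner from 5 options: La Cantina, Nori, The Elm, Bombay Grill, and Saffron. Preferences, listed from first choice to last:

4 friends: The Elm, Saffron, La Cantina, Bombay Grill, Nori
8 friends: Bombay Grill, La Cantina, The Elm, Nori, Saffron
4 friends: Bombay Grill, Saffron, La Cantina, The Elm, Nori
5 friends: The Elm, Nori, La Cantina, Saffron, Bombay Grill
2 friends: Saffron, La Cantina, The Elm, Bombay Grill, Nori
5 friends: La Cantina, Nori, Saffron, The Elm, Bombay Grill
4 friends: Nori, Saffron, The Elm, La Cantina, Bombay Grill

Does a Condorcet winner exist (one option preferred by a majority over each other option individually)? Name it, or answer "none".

La Cantina

La Cantina vs Nori: 23–9 for La Cantina.
La Cantina vs The Elm: 19–13 for La Cantina.
La Cantina vs Bombay Grill: 20–12 for La Cantina.
La Cantina vs Saffron: 18–14 for La Cantina.
La Cantina beats every other option head-to-head.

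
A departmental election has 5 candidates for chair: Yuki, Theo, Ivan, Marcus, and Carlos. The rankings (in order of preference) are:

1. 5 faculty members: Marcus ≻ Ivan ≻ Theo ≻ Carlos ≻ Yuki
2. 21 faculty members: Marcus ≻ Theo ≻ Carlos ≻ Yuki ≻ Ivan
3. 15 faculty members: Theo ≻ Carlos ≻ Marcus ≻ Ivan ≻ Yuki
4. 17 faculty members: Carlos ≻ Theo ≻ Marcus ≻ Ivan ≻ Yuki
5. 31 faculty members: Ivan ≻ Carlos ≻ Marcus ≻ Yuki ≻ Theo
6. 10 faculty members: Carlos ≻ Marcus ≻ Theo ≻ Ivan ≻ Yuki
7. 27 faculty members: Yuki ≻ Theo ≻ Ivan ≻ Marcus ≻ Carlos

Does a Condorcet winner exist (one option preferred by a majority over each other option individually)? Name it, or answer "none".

none

Checking pairwise contests:
Theo beats Yuki 68–58.
Marcus beats Theo 67–59.
Theo beats Ivan 90–36.
Carlos beats Marcus 73–53.
Theo beats Carlos 68–58.
Every option loses at least one head-to-head, so there is no Condorcet winner.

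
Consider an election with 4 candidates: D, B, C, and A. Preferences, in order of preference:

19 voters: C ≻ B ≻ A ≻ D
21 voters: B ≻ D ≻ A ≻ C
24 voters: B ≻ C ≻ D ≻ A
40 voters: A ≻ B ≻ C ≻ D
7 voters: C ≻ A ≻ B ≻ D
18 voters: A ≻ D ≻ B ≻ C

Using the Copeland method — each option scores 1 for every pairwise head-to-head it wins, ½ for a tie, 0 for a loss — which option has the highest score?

D: loses to B, C, and A → score 0.
B: beats D and C; loses to A → score 2.
C: beats D; loses to B and A → score 1.
A: beats D, B, and C → score 3.
A has the best pairwise record.

A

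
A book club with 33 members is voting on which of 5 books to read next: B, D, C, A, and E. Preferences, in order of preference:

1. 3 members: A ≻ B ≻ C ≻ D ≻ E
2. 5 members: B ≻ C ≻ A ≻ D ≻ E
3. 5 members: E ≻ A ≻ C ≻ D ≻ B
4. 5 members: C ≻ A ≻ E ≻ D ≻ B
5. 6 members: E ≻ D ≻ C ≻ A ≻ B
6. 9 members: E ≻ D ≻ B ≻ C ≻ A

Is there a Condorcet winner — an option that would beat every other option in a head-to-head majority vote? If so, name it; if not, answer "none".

E

E vs B: 25–8 for E.
E vs D: 25–8 for E.
E vs C: 20–13 for E.
E vs A: 20–13 for E.
E beats every other option head-to-head.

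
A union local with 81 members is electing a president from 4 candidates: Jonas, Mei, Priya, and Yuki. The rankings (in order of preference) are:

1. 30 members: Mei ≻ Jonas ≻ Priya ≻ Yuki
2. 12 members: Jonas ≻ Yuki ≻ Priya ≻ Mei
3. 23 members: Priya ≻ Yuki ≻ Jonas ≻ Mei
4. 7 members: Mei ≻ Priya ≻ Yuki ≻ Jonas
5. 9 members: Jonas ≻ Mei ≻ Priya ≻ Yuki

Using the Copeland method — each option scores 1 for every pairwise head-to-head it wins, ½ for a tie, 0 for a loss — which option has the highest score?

Jonas

Jonas: beats Mei, Priya, and Yuki → score 3.
Mei: beats Priya and Yuki; loses to Jonas → score 2.
Priya: beats Yuki; loses to Jonas and Mei → score 1.
Yuki: loses to Jonas, Mei, and Priya → score 0.
Jonas has the best pairwise record.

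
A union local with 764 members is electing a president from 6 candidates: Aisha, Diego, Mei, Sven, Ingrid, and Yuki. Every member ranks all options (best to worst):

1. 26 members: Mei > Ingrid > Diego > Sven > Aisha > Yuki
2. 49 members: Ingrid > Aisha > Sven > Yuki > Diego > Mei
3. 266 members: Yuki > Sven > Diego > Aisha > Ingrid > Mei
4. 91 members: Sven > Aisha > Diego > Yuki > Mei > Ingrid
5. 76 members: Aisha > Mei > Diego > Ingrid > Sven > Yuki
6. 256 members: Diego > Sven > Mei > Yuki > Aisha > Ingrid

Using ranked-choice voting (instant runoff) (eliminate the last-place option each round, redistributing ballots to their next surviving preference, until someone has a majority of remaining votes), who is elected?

Diego

Round 1: Aisha 76, Diego 256, Mei 26, Sven 91, Ingrid 49, Yuki 266. Eliminate Mei.
Round 2: Aisha 76, Diego 256, Sven 91, Ingrid 75, Yuki 266. Eliminate Ingrid.
Round 3: Aisha 125, Diego 282, Sven 91, Yuki 266. Eliminate Sven.
Round 4: Aisha 216, Diego 282, Yuki 266. Eliminate Aisha.
Round 5: Diego 449, Yuki 315. Diego has a majority.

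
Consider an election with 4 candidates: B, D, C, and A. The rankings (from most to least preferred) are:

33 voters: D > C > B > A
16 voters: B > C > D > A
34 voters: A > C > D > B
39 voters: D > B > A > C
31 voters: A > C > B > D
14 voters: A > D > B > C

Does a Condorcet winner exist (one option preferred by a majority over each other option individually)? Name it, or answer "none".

D vs B: 120–47 for D.
D vs C: 86–81 for D.
D vs A: 88–79 for D.
D beats every other option head-to-head.

D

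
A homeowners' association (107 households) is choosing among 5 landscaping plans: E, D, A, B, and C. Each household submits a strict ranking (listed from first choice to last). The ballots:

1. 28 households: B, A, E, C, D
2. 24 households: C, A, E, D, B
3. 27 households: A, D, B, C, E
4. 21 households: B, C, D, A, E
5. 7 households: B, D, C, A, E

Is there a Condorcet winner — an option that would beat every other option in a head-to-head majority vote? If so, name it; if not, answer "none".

B vs E: 83–24 for B.
B vs D: 56–51 for B.
B vs A: 56–51 for B.
B vs C: 83–24 for B.
B beats every other option head-to-head.

B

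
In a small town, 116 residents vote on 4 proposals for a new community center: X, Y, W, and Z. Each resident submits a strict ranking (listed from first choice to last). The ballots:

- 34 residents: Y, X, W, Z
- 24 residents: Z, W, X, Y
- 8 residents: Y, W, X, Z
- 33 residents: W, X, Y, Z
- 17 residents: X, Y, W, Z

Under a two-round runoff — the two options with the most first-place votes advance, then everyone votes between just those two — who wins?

Round 1 first-place votes: X 17, Y 42, W 33, Z 24.
Y and W advance.
Runoff: Y is preferred to W by 59 voters; W by 57.
Y wins the runoff.

Y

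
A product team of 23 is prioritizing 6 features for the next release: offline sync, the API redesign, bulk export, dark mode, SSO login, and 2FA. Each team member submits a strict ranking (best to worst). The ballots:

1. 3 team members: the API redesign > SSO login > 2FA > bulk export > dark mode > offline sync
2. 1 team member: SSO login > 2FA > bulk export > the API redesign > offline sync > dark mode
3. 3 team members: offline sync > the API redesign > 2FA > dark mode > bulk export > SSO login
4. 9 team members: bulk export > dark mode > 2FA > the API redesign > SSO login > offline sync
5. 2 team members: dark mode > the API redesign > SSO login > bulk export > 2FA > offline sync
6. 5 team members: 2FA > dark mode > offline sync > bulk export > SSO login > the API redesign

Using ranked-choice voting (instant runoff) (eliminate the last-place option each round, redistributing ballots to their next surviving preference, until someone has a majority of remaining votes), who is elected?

bulk export

Round 1: offline sync 3, the API redesign 3, bulk export 9, dark mode 2, SSO login 1, 2FA 5. Eliminate SSO login.
Round 2: offline sync 3, the API redesign 3, bulk export 9, dark mode 2, 2FA 6. Eliminate dark mode.
Round 3: offline sync 3, the API redesign 5, bulk export 9, 2FA 6. Eliminate offline sync.
Round 4: the API redesign 8, bulk export 9, 2FA 6. Eliminate 2FA.
Round 5: the API redesign 8, bulk export 15. Bulk export has a majority.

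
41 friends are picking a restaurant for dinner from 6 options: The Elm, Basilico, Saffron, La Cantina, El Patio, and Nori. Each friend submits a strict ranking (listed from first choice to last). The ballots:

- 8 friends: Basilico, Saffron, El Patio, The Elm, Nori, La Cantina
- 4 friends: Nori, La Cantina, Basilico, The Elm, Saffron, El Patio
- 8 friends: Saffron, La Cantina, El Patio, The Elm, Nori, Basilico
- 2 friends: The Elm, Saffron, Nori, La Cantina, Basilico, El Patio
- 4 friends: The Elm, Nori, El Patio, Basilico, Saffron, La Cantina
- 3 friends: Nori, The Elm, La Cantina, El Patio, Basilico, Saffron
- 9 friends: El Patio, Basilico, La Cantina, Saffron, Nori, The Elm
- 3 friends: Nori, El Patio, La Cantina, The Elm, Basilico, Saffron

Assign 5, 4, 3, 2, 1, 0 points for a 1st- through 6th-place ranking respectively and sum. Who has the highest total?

The Elm: 8·2 + 4·2 + 8·2 + 2·5 + 4·5 + 3·4 + 9·0 + 3·2 = 88
Basilico: 8·5 + 4·3 + 8·0 + 2·1 + 4·2 + 3·1 + 9·4 + 3·1 = 104
Saffron: 8·4 + 4·1 + 8·5 + 2·4 + 4·1 + 3·0 + 9·2 + 3·0 = 106
La Cantina: 8·0 + 4·4 + 8·4 + 2·2 + 4·0 + 3·3 + 9·3 + 3·3 = 97
El Patio: 8·3 + 4·0 + 8·3 + 2·0 + 4·3 + 3·2 + 9·5 + 3·4 = 123
Nori: 8·1 + 4·5 + 8·1 + 2·3 + 4·4 + 3·5 + 9·1 + 3·5 = 97
El Patio has the highest Borda score (123).

El Patio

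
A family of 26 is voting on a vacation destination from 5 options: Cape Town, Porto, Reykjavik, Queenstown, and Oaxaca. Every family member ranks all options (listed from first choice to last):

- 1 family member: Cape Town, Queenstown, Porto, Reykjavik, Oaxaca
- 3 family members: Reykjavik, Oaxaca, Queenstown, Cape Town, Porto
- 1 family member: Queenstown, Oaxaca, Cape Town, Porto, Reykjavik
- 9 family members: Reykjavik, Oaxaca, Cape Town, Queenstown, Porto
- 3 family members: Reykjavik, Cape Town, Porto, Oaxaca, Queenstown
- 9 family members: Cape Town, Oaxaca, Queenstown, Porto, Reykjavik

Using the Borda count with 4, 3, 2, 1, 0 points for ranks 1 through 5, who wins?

Cape Town: 1·4 + 3·1 + 1·2 + 9·2 + 3·3 + 9·4 = 72
Porto: 1·2 + 3·0 + 1·1 + 9·0 + 3·2 + 9·1 = 18
Reykjavik: 1·1 + 3·4 + 1·0 + 9·4 + 3·4 + 9·0 = 61
Queenstown: 1·3 + 3·2 + 1·4 + 9·1 + 3·0 + 9·2 = 40
Oaxaca: 1·0 + 3·3 + 1·3 + 9·3 + 3·1 + 9·3 = 69
Cape Town has the highest Borda score (72).

Cape Town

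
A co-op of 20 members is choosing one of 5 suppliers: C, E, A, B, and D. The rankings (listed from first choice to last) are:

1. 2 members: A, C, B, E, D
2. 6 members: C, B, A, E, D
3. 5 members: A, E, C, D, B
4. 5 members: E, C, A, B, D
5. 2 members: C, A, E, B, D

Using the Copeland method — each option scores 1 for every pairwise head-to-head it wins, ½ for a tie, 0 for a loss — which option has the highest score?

C: beats A, B, and D; ties E → score 3.5.
E: beats B and D; ties C; loses to A → score 2.5.
A: beats E, B, and D; loses to C → score 3.
B: beats D; loses to C, E, and A → score 1.
D: loses to C, E, A, and B → score 0.
C has the best pairwise record.

C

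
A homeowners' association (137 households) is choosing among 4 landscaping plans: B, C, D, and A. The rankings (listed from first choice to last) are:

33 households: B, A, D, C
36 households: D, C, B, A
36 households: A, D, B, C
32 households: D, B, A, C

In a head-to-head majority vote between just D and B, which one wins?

D

Voters preferring D to B: 104; preferring B to D: 33.
D wins the head-to-head.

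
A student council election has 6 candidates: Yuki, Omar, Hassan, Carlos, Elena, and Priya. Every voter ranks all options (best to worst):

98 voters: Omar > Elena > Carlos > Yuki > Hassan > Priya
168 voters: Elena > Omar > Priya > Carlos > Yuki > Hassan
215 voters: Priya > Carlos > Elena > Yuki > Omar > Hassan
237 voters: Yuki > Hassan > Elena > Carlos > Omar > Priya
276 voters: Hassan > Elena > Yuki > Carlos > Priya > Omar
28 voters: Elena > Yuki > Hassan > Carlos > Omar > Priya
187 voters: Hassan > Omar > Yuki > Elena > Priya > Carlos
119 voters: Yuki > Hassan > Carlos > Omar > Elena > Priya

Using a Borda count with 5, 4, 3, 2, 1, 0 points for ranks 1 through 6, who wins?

Yuki: 98·2 + 168·1 + 215·2 + 237·5 + 276·3 + 28·4 + 187·3 + 119·5 = 4075
Omar: 98·5 + 168·4 + 215·1 + 237·1 + 276·0 + 28·1 + 187·4 + 119·2 = 2628
Hassan: 98·1 + 168·0 + 215·0 + 237·4 + 276·5 + 28·3 + 187·5 + 119·4 = 3921
Carlos: 98·3 + 168·2 + 215·4 + 237·2 + 276·2 + 28·2 + 187·0 + 119·3 = 2929
Elena: 98·4 + 168·5 + 215·3 + 237·3 + 276·4 + 28·5 + 187·2 + 119·1 = 4325
Priya: 98·0 + 168·3 + 215·5 + 237·0 + 276·1 + 28·0 + 187·1 + 119·0 = 2042
Elena has the highest Borda score (4325).

Elena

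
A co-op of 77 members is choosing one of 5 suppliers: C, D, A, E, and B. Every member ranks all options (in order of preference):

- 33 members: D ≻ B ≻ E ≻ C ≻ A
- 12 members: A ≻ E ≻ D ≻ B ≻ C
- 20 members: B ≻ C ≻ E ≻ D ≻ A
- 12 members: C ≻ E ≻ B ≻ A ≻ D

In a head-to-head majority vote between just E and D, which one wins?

E

Voters preferring E to D: 44; preferring D to E: 33.
E wins the head-to-head.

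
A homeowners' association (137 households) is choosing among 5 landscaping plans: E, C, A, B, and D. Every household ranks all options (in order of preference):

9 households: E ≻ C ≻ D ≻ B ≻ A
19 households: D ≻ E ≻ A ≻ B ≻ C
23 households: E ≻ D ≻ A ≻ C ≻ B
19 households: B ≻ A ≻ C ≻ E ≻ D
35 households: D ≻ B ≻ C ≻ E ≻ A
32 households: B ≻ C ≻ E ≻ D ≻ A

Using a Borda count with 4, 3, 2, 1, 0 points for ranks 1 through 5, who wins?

E: 9·4 + 19·3 + 23·4 + 19·1 + 35·1 + 32·2 = 303
C: 9·3 + 19·0 + 23·1 + 19·2 + 35·2 + 32·3 = 254
A: 9·0 + 19·2 + 23·2 + 19·3 + 35·0 + 32·0 = 141
B: 9·1 + 19·1 + 23·0 + 19·4 + 35·3 + 32·4 = 337
D: 9·2 + 19·4 + 23·3 + 19·0 + 35·4 + 32·1 = 335
B has the highest Borda score (337).

B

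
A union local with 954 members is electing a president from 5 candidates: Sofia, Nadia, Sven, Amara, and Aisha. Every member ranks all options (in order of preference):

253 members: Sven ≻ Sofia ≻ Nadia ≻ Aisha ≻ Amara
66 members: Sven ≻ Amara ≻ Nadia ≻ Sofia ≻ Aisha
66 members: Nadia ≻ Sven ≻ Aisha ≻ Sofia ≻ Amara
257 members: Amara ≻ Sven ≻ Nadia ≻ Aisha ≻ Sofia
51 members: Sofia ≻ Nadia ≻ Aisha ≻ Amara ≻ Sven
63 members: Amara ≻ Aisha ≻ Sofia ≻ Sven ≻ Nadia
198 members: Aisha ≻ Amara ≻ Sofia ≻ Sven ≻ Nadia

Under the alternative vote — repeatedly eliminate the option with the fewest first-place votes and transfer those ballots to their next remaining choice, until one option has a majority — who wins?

Amara

Round 1: Sofia 51, Nadia 66, Sven 319, Amara 320, Aisha 198. Eliminate Sofia.
Round 2: Nadia 117, Sven 319, Amara 320, Aisha 198. Eliminate Nadia.
Round 3: Sven 385, Amara 320, Aisha 249. Eliminate Aisha.
Round 4: Sven 385, Amara 569. Amara has a majority.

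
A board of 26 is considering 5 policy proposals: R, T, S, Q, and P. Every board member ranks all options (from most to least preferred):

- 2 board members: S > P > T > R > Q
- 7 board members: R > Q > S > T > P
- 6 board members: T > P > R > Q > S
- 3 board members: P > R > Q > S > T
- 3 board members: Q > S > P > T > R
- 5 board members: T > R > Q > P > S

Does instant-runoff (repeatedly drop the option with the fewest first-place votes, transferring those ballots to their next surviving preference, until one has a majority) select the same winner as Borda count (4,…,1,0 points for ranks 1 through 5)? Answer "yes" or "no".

Instant-runoff — R1 R 7, T 11, S 2, Q 3, P 3 (S out); R2 R 7, T 11, Q 3, P 5 (Q out); R3 R 7, T 11, P 8 (R out); R4 T 18, P 8 (T winner). Winner: T.
Borda — scores: R 66, T 58, S 34, Q 55, P 47. Winner: R.
The two methods disagree.

no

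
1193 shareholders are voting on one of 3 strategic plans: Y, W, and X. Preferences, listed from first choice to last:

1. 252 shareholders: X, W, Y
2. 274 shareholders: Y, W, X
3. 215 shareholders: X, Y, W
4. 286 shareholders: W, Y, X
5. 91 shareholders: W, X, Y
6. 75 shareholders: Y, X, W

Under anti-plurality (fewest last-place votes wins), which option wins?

Last-place votes: Y 343, W 290, X 560.
W is ranked last by the fewest voters, so W wins.

W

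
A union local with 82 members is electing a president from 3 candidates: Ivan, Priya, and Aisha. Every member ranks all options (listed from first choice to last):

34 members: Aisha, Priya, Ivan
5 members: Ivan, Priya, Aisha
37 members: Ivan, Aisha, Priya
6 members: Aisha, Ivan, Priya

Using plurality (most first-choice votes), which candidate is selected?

First-place votes: Ivan 42, Priya 0, Aisha 40.
Ivan has the most first-place votes.

Ivan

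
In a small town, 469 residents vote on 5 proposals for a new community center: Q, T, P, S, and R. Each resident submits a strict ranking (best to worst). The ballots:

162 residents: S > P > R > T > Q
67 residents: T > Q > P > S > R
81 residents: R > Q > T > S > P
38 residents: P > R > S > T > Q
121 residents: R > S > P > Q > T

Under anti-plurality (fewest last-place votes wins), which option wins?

S

Last-place votes: Q 200, T 121, P 81, S 0, R 67.
S is ranked last by the fewest voters, so S wins.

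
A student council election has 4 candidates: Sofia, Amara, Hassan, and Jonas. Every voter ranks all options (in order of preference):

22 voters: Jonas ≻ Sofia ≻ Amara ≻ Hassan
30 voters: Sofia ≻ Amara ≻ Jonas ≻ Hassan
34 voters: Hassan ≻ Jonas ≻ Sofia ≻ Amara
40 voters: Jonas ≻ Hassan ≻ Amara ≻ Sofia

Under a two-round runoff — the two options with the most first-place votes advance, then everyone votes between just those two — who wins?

Round 1 first-place votes: Sofia 30, Amara 0, Hassan 34, Jonas 62.
Jonas and Hassan advance.
Runoff: Jonas is preferred to Hassan by 92 voters; Hassan by 34.
Jonas wins the runoff.

Jonas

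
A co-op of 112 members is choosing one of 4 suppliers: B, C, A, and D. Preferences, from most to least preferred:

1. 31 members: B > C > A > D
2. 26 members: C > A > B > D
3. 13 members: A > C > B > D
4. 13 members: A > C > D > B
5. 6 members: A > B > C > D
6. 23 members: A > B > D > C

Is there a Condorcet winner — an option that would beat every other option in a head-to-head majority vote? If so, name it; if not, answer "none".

Checking pairwise contests:
A beats B 81–31.
B beats C 60–52.
C beats A 57–55.
B beats D 99–13.
Every option loses at least one head-to-head, so there is no Condorcet winner.

none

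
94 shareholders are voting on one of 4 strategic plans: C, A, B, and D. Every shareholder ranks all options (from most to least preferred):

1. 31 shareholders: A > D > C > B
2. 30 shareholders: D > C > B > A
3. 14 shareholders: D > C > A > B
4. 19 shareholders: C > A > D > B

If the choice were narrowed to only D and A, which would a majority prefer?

A

Voters preferring D to A: 44; preferring A to D: 50.
A wins the head-to-head.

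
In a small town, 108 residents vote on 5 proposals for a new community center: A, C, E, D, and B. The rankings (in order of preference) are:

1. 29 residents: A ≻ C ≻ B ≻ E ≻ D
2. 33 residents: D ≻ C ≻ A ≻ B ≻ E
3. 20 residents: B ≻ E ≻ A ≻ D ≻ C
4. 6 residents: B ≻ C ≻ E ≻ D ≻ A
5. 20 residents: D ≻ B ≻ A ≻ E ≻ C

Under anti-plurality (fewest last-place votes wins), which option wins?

B

Last-place votes: A 6, C 40, E 33, D 29, B 0.
B is ranked last by the fewest voters, so B wins.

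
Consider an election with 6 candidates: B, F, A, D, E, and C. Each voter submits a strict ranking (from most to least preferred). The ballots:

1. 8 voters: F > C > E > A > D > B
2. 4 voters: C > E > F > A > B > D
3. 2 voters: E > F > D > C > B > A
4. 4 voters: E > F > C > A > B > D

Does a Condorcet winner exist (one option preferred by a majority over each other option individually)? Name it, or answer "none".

Checking pairwise contests:
F beats B 18–0.
E beats F 10–8.
F beats A 18–0.
F beats D 18–0.
C beats E 12–6.
F beats C 14–4.
Every option loses at least one head-to-head, so there is no Condorcet winner.

none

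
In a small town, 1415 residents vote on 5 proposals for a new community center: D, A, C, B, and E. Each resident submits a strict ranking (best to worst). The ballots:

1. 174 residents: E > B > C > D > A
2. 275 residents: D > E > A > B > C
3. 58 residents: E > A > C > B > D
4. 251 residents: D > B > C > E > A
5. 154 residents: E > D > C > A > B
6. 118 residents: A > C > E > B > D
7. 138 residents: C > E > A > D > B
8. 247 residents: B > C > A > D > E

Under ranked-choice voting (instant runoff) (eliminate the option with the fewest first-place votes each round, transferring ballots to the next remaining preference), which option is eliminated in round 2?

Round 1: D 526, A 118, C 138, B 247, E 386. Eliminate A.
Round 2: D 526, C 256, B 247, E 386. Eliminate B.

B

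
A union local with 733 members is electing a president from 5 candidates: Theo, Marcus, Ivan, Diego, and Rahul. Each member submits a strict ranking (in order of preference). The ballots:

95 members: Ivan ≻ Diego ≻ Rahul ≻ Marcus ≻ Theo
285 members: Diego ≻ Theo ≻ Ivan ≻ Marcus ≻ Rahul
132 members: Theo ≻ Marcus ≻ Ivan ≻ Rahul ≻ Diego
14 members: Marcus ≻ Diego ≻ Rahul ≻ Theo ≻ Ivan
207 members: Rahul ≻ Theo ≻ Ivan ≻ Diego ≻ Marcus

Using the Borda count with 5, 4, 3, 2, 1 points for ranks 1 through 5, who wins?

Theo: 95·1 + 285·4 + 132·5 + 14·2 + 207·4 = 2751
Marcus: 95·2 + 285·2 + 132·4 + 14·5 + 207·1 = 1565
Ivan: 95·5 + 285·3 + 132·3 + 14·1 + 207·3 = 2361
Diego: 95·4 + 285·5 + 132·1 + 14·4 + 207·2 = 2407
Rahul: 95·3 + 285·1 + 132·2 + 14·3 + 207·5 = 1911
Theo has the highest Borda score (2751).

Theo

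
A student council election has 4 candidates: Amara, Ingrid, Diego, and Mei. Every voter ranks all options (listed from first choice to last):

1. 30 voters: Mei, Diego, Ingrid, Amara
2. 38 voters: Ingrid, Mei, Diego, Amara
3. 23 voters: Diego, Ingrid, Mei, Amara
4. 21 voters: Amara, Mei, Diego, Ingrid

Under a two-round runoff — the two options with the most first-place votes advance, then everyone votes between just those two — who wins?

Round 1 first-place votes: Amara 21, Ingrid 38, Diego 23, Mei 30.
Ingrid and Mei advance.
Runoff: Ingrid is preferred to Mei by 61 voters; Mei by 51.
Ingrid wins the runoff.

Ingrid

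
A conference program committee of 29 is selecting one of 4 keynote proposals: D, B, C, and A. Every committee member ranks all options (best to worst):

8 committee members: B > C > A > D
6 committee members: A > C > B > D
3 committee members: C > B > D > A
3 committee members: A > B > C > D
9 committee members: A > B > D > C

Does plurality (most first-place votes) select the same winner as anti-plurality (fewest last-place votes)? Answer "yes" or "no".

Plurality — first-place votes: D 0, B 8, C 3, A 18. Winner: A.
Anti-plurality — last-place votes: D 17, B 0, C 9, A 3. Winner: B.
The two methods disagree.

no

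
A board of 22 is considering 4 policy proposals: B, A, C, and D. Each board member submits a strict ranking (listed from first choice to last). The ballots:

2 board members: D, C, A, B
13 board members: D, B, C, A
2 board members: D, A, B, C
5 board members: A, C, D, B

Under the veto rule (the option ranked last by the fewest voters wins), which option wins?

Last-place votes: B 7, A 13, C 2, D 0.
D is ranked last by the fewest voters, so D wins.

D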